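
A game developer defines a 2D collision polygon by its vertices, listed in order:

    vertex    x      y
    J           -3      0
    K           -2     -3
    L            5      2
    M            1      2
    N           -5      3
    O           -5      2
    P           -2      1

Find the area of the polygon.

24

Σ = (9) + (11) + (8) + (13) + (5) + (-1) + (3) = 48
Area = |Σ|/2 = 24.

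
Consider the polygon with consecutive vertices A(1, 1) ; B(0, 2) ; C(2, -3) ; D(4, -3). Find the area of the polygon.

Apply the shoelace formula: 2A = Σ (x_i·y_{i+1} − x_{i+1}·y_i), indices taken mod 4.
Cross-terms: 2, -4, 6, 7  ⇒  Σ = 11
Area = |Σ|/2 = 5.5.

5.5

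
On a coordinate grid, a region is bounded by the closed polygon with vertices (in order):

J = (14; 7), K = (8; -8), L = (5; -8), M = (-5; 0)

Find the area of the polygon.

133.5

J→K: (14)(-8) − (8)(7) = -168
K→L: (8)(-8) − (5)(-8) = -24
L→M: (5)(0) − (-5)(-8) = -40
M→J: (-5)(7) − (14)(0) = -35
Σ = -267
Area = |Σ|/2 = 133.5.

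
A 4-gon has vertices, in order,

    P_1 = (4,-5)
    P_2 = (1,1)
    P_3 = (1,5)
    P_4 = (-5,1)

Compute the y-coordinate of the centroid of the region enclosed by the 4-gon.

Apply the shoelace formula. First the cross-terms c_i = x_i·y_{i+1} − x_{i+1}·y_i:
  9, 4, 26, 21  ⇒  2A = 60, A = 30.
Then Σ (y_i + y_{i+1})·c_i = 60, so ȳ = 60 / (6·30) = 1/3.

1/3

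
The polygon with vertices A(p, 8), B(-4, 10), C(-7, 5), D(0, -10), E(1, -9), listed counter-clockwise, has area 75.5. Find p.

-1

Write out the shoelace sum; only the two edges meeting at A involve p:
2·Area = [(1·8 − p·(-9)) + (p·10 − (-4)·8)] + 130
       = 19·p + 170 = 151
⇒ p = -1.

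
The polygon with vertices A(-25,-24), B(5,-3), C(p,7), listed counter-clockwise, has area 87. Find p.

11

The doubled signed area Σ (x_i y_{i+1} − x_{i+1} y_i) is linear in p.
With p=0 it equals 405; the coefficient of p is -21 (from the two edges through C).
So -21·p + 405 = 2·87 = 174 ⇒ p = 11.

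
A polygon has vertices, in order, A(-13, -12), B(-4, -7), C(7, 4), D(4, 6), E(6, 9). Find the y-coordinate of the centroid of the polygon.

-113/63

Apply the shoelace formula. First the cross-terms c_i = x_i·y_{i+1} − x_{i+1}·y_i:
  43, 33, 26, 0, 45  ⇒  2A = 147, A = 73.5.
Then Σ (y_i + y_{i+1})·c_i = -791, so ȳ = -791 / (6·73.5) = -113/63.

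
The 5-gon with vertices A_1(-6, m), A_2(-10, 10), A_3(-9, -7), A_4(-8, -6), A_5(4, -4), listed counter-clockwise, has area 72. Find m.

The doubled signed area Σ (x_i y_{i+1} − x_{i+1} y_i) is linear in m.
With m=0 it equals 130; the coefficient of m is 14 (from the two edges through A_1).
So 14·m + 130 = 2·72 = 144 ⇒ m = 1.

1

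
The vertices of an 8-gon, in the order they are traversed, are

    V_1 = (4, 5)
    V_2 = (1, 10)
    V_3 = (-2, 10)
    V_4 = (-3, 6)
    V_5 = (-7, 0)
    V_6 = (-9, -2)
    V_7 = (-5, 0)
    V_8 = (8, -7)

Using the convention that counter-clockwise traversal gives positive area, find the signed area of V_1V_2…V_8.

Apply Gauss's area formula: 2A = Σ (x_i·y_{i+1} − x_{i+1}·y_i), indices taken mod 8.
Σ = (35) + (30) + (18) + (42) + (14) + (-10) + (35) + (68) = 232
Signed area = Σ/2 = 116 (positive ⇒ counter-clockwise traversal).

116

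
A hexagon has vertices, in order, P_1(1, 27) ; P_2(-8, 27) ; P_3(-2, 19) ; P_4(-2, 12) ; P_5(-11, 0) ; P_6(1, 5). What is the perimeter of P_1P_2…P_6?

76

|P_1P_2| = √((-9)² + (0)²) = √81 = 9
|P_2P_3| = √((6)² + (-8)²) = √100 = 10
|P_3P_4| = √((0)² + (-7)²) = √49 = 7
|P_4P_5| = √((-9)² + (-12)²) = √225 = 15
|P_5P_6| = √((12)² + (5)²) = √169 = 13
|P_6P_1| = √((0)² + (22)²) = √484 = 22
Perimeter = 9 + 10 + 7 + 15 + 13 + 22 = 76.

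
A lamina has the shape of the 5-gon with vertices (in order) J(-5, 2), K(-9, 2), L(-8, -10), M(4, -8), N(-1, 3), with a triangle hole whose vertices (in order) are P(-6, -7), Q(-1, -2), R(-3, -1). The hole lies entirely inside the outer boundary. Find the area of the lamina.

110

Outer boundary:
J→K: (-5)(2) − (-9)(2) = 8
K→L: (-9)(-10) − (-8)(2) = 106
L→M: (-8)(-8) − (4)(-10) = 104
M→N: (4)(3) − (-1)(-8) = 4
N→J: (-1)(2) − (-5)(3) = 13
Σ = 235
Area = |Σ|/2 = 117.5.
Hole:
P→Q: (-6)(-2) − (-1)(-7) = 5
Q→R: (-1)(-1) − (-3)(-2) = -5
R→P: (-3)(-7) − (-6)(-1) = 15
Σ = 15
Area = |Σ|/2 = 7.5.
Net area = 117.5 − 7.5 = 110.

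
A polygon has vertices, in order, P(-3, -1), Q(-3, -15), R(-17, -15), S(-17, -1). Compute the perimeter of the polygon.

|PQ| = √((0)² + (-14)²) = √196 = 14
|QR| = √((-14)² + (0)²) = √196 = 14
|RS| = √((0)² + (14)²) = √196 = 14
|SP| = √((14)² + (0)²) = √196 = 14
Perimeter = 14 + 14 + 14 + 14 = 56.

56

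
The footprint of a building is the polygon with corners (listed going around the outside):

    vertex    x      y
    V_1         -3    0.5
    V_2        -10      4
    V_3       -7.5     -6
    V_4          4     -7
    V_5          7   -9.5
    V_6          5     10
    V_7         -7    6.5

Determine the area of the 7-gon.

Apply the surveyor's formula: 2A = Σ (x_i·y_{i+1} − x_{i+1}·y_i), indices taken mod 7.
Σ = (-7) + (90) + (76.5) + (11) + (117.5) + (102.5) + (16) = 406.5
Area = |Σ|/2 = 203.25.

203.25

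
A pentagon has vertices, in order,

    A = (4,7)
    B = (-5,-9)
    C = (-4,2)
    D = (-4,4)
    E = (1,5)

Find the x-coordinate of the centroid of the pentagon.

-81/46

Apply Gauss's area formula. First the cross-terms c_i = x_i·y_{i+1} − x_{i+1}·y_i:
  -1, -46, -8, -24, -13  ⇒  2A = -92, A = -46.
Then Σ (x_i + x_{i+1})·c_i = 486, so x̄ = 486 / (6·(-46)) = -81/46.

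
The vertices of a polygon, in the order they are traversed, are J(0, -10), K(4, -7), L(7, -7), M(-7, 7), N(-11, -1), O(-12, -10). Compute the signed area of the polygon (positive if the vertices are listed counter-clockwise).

Apply the surveyor's formula: 2A = Σ (x_i·y_{i+1} − x_{i+1}·y_i), indices taken mod 6.
J→K: (0)(-7) − (4)(-10) = 40
K→L: (4)(-7) − (7)(-7) = 21
L→M: (7)(7) − (-7)(-7) = 0
M→N: (-7)(-1) − (-11)(7) = 84
N→O: (-11)(-10) − (-12)(-1) = 98
O→J: (-12)(-10) − (0)(-10) = 120
Σ = 363
Signed area = Σ/2 = 181.5 (positive ⇒ counter-clockwise traversal).

181.5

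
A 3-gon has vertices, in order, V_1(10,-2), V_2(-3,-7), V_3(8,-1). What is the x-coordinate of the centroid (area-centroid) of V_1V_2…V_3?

5

Apply the surveyor's formula. First the cross-terms c_i = x_i·y_{i+1} − x_{i+1}·y_i:
  -76, 59, -6  ⇒  2A = -23, A = -11.5.
Then Σ (x_i + x_{i+1})·c_i = -345, so x̄ = -345 / (6·(-11.5)) = 5.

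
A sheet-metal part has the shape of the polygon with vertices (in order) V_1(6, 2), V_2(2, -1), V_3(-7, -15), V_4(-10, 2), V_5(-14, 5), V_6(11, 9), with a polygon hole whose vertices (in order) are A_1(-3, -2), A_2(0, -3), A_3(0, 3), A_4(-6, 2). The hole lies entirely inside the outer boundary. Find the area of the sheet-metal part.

Outer boundary:
V_1→V_2: (6)(-1) − (2)(2) = -10
V_2→V_3: (2)(-15) − (-7)(-1) = -37
V_3→V_4: (-7)(2) − (-10)(-15) = -164
V_4→V_5: (-10)(5) − (-14)(2) = -22
V_5→V_6: (-14)(9) − (11)(5) = -181
V_6→V_1: (11)(2) − (6)(9) = -32
Σ = -446
Area = |Σ|/2 = 223.
Hole:
Cross-terms: 9, 0, 18, 18  ⇒  Σ = 45
Area = |Σ|/2 = 22.5.
Net area = 223 − 22.5 = 200.5.

200.5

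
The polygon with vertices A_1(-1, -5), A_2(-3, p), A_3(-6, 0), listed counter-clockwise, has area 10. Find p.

1

The doubled signed area Σ (x_i y_{i+1} − x_{i+1} y_i) is linear in p.
With p=0 it equals 15; the coefficient of p is 5 (from the two edges through A_2).
So 5·p + 15 = 2·10 = 20 ⇒ p = 1.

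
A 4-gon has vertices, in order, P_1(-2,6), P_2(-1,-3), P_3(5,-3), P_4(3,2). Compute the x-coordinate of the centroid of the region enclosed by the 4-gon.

70/71

Apply the shoelace formula. First the cross-terms c_i = x_i·y_{i+1} − x_{i+1}·y_i:
  12, 18, 19, 22  ⇒  2A = 71, A = 35.5.
Then Σ (x_i + x_{i+1})·c_i = 210, so x̄ = 210 / (6·35.5) = 70/71.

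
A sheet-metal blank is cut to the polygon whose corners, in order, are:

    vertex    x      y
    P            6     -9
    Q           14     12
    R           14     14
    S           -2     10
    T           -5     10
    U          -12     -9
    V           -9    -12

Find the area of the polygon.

402.5

Cross-terms: 198, 28, 168, 30, 165, 63, 153  ⇒  Σ = 805
Area = |Σ|/2 = 402.5.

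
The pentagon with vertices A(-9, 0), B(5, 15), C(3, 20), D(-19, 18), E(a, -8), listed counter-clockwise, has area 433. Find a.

Write out the shoelace sum; only the two edges meeting at E involve a:
2·Area = [((-19)·(-8) − a·18) + (a·0 − (-9)·(-8))] + 354
       = -18·a + 434 = 866
⇒ a = -24.

-24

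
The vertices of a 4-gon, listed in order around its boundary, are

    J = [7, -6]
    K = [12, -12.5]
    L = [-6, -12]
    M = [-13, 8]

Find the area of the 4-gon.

208.25

Apply the shoelace (surveyor's) formula: 2A = Σ (x_i·y_{i+1} − x_{i+1}·y_i), indices taken mod 4.
Σ = (-15.5) + (-219) + (-204) + (22) = -416.5
Area = |Σ|/2 = 208.25.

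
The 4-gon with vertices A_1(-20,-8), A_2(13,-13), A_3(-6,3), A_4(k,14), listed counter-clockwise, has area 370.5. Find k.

-20

Write out the shoelace sum; only the two edges meeting at A_4 involve k:
2·Area = [((-6)·14 − k·3) + (k·(-8) − (-20)·14)] + 325
       = -11·k + 521 = 741
⇒ k = -20.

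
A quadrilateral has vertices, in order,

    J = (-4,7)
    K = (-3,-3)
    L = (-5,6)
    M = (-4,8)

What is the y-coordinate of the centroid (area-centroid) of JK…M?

131/36

Apply the surveyor's formula. First the cross-terms c_i = x_i·y_{i+1} − x_{i+1}·y_i:
  33, -33, -16, 4  ⇒  2A = -12, A = -6.
Then Σ (y_i + y_{i+1})·c_i = -131, so ȳ = -131 / (6·(-6)) = 131/36.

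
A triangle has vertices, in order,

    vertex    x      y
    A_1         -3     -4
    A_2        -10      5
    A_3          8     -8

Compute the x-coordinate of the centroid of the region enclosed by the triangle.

Apply Gauss's area formula. First the cross-terms c_i = x_i·y_{i+1} − x_{i+1}·y_i:
  -55, 40, -56  ⇒  2A = -71, A = -35.5.
Then Σ (x_i + x_{i+1})·c_i = 355, so x̄ = 355 / (6·(-35.5)) = -5/3.

-5/3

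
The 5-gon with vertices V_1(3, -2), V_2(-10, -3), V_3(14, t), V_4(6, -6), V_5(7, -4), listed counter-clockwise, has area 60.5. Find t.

-11

The doubled signed area Σ (x_i y_{i+1} − x_{i+1} y_i) is linear in t.
With t=0 it equals -55; the coefficient of t is -16 (from the two edges through V_3).
So -16·t + -55 = 2·60.5 = 121 ⇒ t = -11.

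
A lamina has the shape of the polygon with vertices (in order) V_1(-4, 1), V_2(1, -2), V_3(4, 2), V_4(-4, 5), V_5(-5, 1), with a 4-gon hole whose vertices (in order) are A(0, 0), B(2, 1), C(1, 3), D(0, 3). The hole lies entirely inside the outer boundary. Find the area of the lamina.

28.5

Outer boundary:
Apply the shoelace formula: 2A = Σ (x_i·y_{i+1} − x_{i+1}·y_i), indices taken mod 5.
V_1→V_2: (-4)(-2) − (1)(1) = 7
V_2→V_3: (1)(2) − (4)(-2) = 10
V_3→V_4: (4)(5) − (-4)(2) = 28
V_4→V_5: (-4)(1) − (-5)(5) = 21
V_5→V_1: (-5)(1) − (-4)(1) = -1
Σ = 65
Area = |Σ|/2 = 32.5.
Hole:
Apply Gauss's area formula: 2A = Σ (x_i·y_{i+1} − x_{i+1}·y_i), indices taken mod 4.
Cross-terms: 0, 5, 3, 0  ⇒  Σ = 8
Area = |Σ|/2 = 4.
Net area = 32.5 − 4 = 28.5.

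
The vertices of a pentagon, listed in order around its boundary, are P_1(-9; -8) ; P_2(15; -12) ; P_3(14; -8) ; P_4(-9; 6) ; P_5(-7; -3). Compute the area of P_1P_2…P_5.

193

Apply the shoelace (surveyor's) formula: 2A = Σ (x_i·y_{i+1} − x_{i+1}·y_i), indices taken mod 5.
P_1→P_2: (-9)(-12) − (15)(-8) = 228
P_2→P_3: (15)(-8) − (14)(-12) = 48
P_3→P_4: (14)(6) − (-9)(-8) = 12
P_4→P_5: (-9)(-3) − (-7)(6) = 69
P_5→P_1: (-7)(-8) − (-9)(-3) = 29
Σ = 386
Area = |Σ|/2 = 193.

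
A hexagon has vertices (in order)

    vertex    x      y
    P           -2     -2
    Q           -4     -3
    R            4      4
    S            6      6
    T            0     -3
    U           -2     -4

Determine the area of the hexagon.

17

Apply the shoelace formula: 2A = Σ (x_i·y_{i+1} − x_{i+1}·y_i), indices taken mod 6.
Σ = (-2) + (-4) + (0) + (-18) + (-6) + (-4) = -34
Area = |Σ|/2 = 17.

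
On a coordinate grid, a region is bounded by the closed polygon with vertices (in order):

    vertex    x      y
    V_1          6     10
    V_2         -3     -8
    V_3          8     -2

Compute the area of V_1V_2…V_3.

Σ = (-18) + (70) + (92) = 144
Area = |Σ|/2 = 72.

72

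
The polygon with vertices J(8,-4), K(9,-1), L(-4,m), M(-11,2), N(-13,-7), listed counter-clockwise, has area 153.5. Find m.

4

The doubled signed area Σ (x_i y_{i+1} − x_{i+1} y_i) is linear in m.
With m=0 it equals 227; the coefficient of m is 20 (from the two edges through L).
So 20·m + 227 = 2·153.5 = 307 ⇒ m = 4.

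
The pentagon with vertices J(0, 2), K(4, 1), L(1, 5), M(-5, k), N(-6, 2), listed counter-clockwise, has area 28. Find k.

6

Write out the shoelace sum; only the two edges meeting at M involve k:
2·Area = [(1·k − (-5)·5) + ((-5)·2 − (-6)·k)] + -1
       = 7·k + 14 = 56
⇒ k = 6.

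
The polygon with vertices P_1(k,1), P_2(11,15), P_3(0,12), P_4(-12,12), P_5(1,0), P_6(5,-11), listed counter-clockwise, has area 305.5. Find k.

14

The doubled signed area Σ (x_i y_{i+1} − x_{i+1} y_i) is linear in k.
With k=0 it equals 247; the coefficient of k is 26 (from the two edges through P_1).
So 26·k + 247 = 2·305.5 = 611 ⇒ k = 14.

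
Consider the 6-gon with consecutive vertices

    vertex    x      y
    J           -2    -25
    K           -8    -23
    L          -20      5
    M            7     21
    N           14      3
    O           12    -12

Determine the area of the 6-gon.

955

Σ = (-154) + (-500) + (-455) + (-273) + (-204) + (-324) = -1910
Area = |Σ|/2 = 955.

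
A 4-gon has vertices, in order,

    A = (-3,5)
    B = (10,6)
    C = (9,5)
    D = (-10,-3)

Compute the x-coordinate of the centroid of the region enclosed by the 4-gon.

-16/27

Apply Gauss's area formula. First the cross-terms c_i = x_i·y_{i+1} − x_{i+1}·y_i:
  -68, -4, 23, -59  ⇒  2A = -108, A = -54.
Then Σ (x_i + x_{i+1})·c_i = 192, so x̄ = 192 / (6·(-54)) = -16/27.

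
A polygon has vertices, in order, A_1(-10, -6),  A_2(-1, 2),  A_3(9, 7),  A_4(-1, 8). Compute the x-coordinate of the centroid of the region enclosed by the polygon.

-2/3

Apply the shoelace formula. First the cross-terms c_i = x_i·y_{i+1} − x_{i+1}·y_i:
  -26, -25, 79, 86  ⇒  2A = 114, A = 57.
Then Σ (x_i + x_{i+1})·c_i = -228, so x̄ = -228 / (6·57) = -2/3.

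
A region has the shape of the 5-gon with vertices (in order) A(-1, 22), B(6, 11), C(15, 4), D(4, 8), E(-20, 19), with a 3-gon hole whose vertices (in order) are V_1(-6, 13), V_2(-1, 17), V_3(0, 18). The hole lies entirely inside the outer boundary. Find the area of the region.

Outer boundary:
Apply the shoelace (surveyor's) formula: 2A = Σ (x_i·y_{i+1} − x_{i+1}·y_i), indices taken mod 5.
Cross-terms: -143, -141, 104, 236, -421  ⇒  Σ = -365
Area = |Σ|/2 = 182.5.
Hole:
Apply the shoelace (surveyor's) formula: 2A = Σ (x_i·y_{i+1} − x_{i+1}·y_i), indices taken mod 3.
Σ = (-89) + (-18) + (108) = 1
Area = |Σ|/2 = 0.5.
Net area = 182.5 − 0.5 = 182.

182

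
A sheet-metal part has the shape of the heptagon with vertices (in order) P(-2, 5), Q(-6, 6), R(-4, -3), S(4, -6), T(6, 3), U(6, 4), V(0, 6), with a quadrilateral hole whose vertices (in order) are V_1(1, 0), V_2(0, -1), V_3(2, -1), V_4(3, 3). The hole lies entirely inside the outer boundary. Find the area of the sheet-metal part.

95.5

Outer boundary:
Cross-terms: 18, 42, 36, 48, 6, 36, 12  ⇒  Σ = 198
Area = |Σ|/2 = 99.
Hole:
Apply the shoelace formula: 2A = Σ (x_i·y_{i+1} − x_{i+1}·y_i), indices taken mod 4.
Σ = (-1) + (2) + (9) + (-3) = 7
Area = |Σ|/2 = 3.5.
Net area = 99 − 3.5 = 95.5.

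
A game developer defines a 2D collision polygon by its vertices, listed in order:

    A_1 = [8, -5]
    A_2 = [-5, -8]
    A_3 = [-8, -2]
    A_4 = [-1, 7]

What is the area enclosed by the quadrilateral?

Apply the surveyor's formula: 2A = Σ (x_i·y_{i+1} − x_{i+1}·y_i), indices taken mod 4.
Cross-terms: -89, -54, -58, -51  ⇒  Σ = -252
Area = |Σ|/2 = 126.

126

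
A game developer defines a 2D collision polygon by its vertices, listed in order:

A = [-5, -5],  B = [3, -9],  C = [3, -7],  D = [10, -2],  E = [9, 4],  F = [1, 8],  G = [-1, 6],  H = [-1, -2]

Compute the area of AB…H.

Apply Gauss's area formula: 2A = Σ (x_i·y_{i+1} − x_{i+1}·y_i), indices taken mod 8.
A→B: (-5)(-9) − (3)(-5) = 60
B→C: (3)(-7) − (3)(-9) = 6
C→D: (3)(-2) − (10)(-7) = 64
D→E: (10)(4) − (9)(-2) = 58
E→F: (9)(8) − (1)(4) = 68
F→G: (1)(6) − (-1)(8) = 14
G→H: (-1)(-2) − (-1)(6) = 8
H→A: (-1)(-5) − (-5)(-2) = -5
Σ = 273
Area = |Σ|/2 = 136.5.

136.5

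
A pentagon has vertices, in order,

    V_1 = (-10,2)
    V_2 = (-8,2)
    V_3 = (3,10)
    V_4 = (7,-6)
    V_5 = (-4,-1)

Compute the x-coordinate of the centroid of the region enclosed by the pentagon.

Apply the surveyor's formula. First the cross-terms c_i = x_i·y_{i+1} − x_{i+1}·y_i:
  -4, -86, -88, -31, -18  ⇒  2A = -227, A = -113.5.
Then Σ (x_i + x_{i+1})·c_i = -219, so x̄ = -219 / (6·(-113.5)) = 73/227.

73/227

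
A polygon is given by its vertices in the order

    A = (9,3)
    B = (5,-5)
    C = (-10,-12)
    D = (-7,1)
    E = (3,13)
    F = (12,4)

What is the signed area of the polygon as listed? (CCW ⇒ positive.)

Apply the shoelace (surveyor's) formula: 2A = Σ (x_i·y_{i+1} − x_{i+1}·y_i), indices taken mod 6.
Cross-terms: -60, -110, -94, -94, -144, 0  ⇒  Σ = -502
Signed area = Σ/2 = -251 (negative ⇒ clockwise traversal).

-251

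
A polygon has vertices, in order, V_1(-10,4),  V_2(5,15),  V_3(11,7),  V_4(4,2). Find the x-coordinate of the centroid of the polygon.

256/135

Apply the shoelace (surveyor's) formula. First the cross-terms c_i = x_i·y_{i+1} − x_{i+1}·y_i:
  -170, -130, -6, 36  ⇒  2A = -270, A = -135.
Then Σ (x_i + x_{i+1})·c_i = -1536, so x̄ = -1536 / (6·(-135)) = 256/135.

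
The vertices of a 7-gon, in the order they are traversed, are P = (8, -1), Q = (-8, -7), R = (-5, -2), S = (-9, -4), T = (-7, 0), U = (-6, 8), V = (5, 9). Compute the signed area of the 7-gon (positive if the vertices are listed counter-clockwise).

Apply the shoelace (surveyor's) formula: 2A = Σ (x_i·y_{i+1} − x_{i+1}·y_i), indices taken mod 7.
Cross-terms: -64, -19, 2, -28, -56, -94, -77  ⇒  Σ = -336
Signed area = Σ/2 = -168 (negative ⇒ clockwise traversal).

-168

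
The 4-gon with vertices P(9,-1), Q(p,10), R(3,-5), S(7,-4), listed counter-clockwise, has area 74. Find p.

Write out the shoelace sum; only the two edges meeting at Q involve p:
2·Area = [(9·10 − p·(-1)) + (p·(-5) − 3·10)] + 52
       = -4·p + 112 = 148
⇒ p = -9.

-9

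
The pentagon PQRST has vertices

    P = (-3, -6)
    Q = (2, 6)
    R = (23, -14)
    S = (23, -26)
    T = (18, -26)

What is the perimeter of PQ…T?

|PQ| = √((5)² + (12)²) = √169 = 13
|QR| = √((21)² + (-20)²) = √841 = 29
|RS| = √((0)² + (-12)²) = √144 = 12
|ST| = √((-5)² + (0)²) = √25 = 5
|TP| = √((-21)² + (20)²) = √841 = 29
Perimeter = 13 + 29 + 12 + 5 + 29 = 88.

88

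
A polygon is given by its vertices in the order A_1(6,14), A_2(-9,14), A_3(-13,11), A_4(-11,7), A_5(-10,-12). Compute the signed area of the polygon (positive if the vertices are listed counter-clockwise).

228.5

Apply the surveyor's formula: 2A = Σ (x_i·y_{i+1} − x_{i+1}·y_i), indices taken mod 5.
Σ = (210) + (83) + (30) + (202) + (-68) = 457
Signed area = Σ/2 = 228.5 (positive ⇒ counter-clockwise traversal).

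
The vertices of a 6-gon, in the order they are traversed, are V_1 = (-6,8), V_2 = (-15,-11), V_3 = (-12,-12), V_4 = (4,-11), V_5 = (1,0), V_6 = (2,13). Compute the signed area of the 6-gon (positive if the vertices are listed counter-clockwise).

266

Apply the surveyor's formula: 2A = Σ (x_i·y_{i+1} − x_{i+1}·y_i), indices taken mod 6.
Cross-terms: 186, 48, 180, 11, 13, 94  ⇒  Σ = 532
Signed area = Σ/2 = 266 (positive ⇒ counter-clockwise traversal).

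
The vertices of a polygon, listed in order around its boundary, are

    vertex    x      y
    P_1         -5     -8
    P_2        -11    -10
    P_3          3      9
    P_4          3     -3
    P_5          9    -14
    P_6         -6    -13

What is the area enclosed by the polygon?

188

P_1→P_2: (-5)(-10) − (-11)(-8) = -38
P_2→P_3: (-11)(9) − (3)(-10) = -69
P_3→P_4: (3)(-3) − (3)(9) = -36
P_4→P_5: (3)(-14) − (9)(-3) = -15
P_5→P_6: (9)(-13) − (-6)(-14) = -201
P_6→P_1: (-6)(-8) − (-5)(-13) = -17
Σ = -376
Area = |Σ|/2 = 188.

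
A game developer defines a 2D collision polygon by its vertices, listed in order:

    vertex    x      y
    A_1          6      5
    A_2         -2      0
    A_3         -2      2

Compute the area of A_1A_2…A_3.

8

Apply the shoelace formula: 2A = Σ (x_i·y_{i+1} − x_{i+1}·y_i), indices taken mod 3.
Cross-terms: 10, -4, -22  ⇒  Σ = -16
Area = |Σ|/2 = 8.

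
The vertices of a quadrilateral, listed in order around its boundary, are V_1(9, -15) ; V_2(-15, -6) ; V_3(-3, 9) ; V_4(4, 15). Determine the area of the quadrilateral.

Σ = (-279) + (-153) + (-81) + (-195) = -708
Area = |Σ|/2 = 354.

354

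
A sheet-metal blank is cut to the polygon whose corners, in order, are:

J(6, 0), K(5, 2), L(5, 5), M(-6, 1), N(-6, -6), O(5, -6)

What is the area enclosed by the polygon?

Cross-terms: 12, 15, 35, 42, 66, 36  ⇒  Σ = 206
Area = |Σ|/2 = 103.

103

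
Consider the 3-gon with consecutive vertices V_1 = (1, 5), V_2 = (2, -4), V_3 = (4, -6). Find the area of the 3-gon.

8

V_1→V_2: (1)(-4) − (2)(5) = -14
V_2→V_3: (2)(-6) − (4)(-4) = 4
V_3→V_1: (4)(5) − (1)(-6) = 26
Σ = 16
Area = |Σ|/2 = 8.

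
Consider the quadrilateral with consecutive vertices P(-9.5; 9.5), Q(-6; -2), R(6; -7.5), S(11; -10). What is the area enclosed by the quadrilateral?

82.5

Apply the surveyor's formula: 2A = Σ (x_i·y_{i+1} − x_{i+1}·y_i), indices taken mod 4.
P→Q: (-9.5)(-2) − (-6)(9.5) = 76
Q→R: (-6)(-7.5) − (6)(-2) = 57
R→S: (6)(-10) − (11)(-7.5) = 22.5
S→P: (11)(9.5) − (-9.5)(-10) = 9.5
Σ = 165
Area = |Σ|/2 = 82.5.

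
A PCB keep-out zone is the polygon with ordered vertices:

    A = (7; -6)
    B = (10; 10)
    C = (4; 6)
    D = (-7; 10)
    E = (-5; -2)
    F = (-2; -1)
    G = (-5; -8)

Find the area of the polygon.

Apply the surveyor's formula: 2A = Σ (x_i·y_{i+1} − x_{i+1}·y_i), indices taken mod 7.
Cross-terms: 130, 20, 82, 64, 1, 11, 86  ⇒  Σ = 394
Area = |Σ|/2 = 197.

197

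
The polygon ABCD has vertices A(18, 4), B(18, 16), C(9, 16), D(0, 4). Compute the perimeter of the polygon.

54

|AB| = √((0)² + (12)²) = √144 = 12
|BC| = √((-9)² + (0)²) = √81 = 9
|CD| = √((-9)² + (-12)²) = √225 = 15
|DA| = √((18)² + (0)²) = √324 = 18
Perimeter = 12 + 9 + 15 + 18 = 54.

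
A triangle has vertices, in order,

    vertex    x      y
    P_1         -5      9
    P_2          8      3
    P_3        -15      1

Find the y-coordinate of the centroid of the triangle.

Apply the surveyor's formula. First the cross-terms c_i = x_i·y_{i+1} − x_{i+1}·y_i:
  -87, 53, -130  ⇒  2A = -164, A = -82.
Then Σ (y_i + y_{i+1})·c_i = -2132, so ȳ = -2132 / (6·(-82)) = 13/3.

13/3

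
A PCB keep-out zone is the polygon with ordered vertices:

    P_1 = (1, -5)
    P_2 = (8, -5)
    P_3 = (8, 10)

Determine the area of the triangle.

Apply the surveyor's formula: 2A = Σ (x_i·y_{i+1} − x_{i+1}·y_i), indices taken mod 3.
Σ = (35) + (120) + (-50) = 105
Area = |Σ|/2 = 52.5.

52.5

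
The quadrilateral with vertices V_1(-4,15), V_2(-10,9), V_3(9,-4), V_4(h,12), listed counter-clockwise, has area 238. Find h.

Write out the shoelace sum; only the two edges meeting at V_4 involve h:
2·Area = [(9·12 − h·(-4)) + (h·15 − (-4)·12)] + 73
       = 19·h + 229 = 476
⇒ h = 13.

13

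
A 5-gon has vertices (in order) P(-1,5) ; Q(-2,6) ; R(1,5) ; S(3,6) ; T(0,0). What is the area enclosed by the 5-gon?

Cross-terms: 4, -16, -9, 0, 0  ⇒  Σ = -21
Area = |Σ|/2 = 10.5.

10.5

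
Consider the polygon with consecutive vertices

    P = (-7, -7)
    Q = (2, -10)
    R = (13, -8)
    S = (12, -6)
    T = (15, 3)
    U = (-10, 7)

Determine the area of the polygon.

298

Apply Gauss's area formula: 2A = Σ (x_i·y_{i+1} − x_{i+1}·y_i), indices taken mod 6.
Σ = (84) + (114) + (18) + (126) + (135) + (119) = 596
Area = |Σ|/2 = 298.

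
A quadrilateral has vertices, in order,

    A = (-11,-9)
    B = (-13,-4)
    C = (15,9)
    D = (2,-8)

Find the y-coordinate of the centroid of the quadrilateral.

Apply the shoelace formula. First the cross-terms c_i = x_i·y_{i+1} − x_{i+1}·y_i:
  -73, -57, -138, -106  ⇒  2A = -374, A = -187.
Then Σ (y_i + y_{i+1})·c_i = 2328, so ȳ = 2328 / (6·(-187)) = -388/187.

-388/187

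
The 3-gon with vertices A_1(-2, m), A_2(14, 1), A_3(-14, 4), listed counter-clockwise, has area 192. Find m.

Write out the shoelace sum; only the two edges meeting at A_1 involve m:
2·Area = [((-14)·m − (-2)·4) + ((-2)·1 − 14·m)] + 70
       = -28·m + 76 = 384
⇒ m = -11.

-11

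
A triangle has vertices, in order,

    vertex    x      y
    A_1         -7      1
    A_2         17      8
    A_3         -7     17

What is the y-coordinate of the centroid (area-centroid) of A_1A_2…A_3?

26/3

Apply the shoelace formula. First the cross-terms c_i = x_i·y_{i+1} − x_{i+1}·y_i:
  -73, 345, 112  ⇒  2A = 384, A = 192.
Then Σ (y_i + y_{i+1})·c_i = 9984, so ȳ = 9984 / (6·192) = 26/3.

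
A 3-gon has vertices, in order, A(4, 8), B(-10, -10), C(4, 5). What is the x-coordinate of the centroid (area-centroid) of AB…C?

Apply the surveyor's formula. First the cross-terms c_i = x_i·y_{i+1} − x_{i+1}·y_i:
  40, -10, 12  ⇒  2A = 42, A = 21.
Then Σ (x_i + x_{i+1})·c_i = -84, so x̄ = -84 / (6·21) = -2/3.

-2/3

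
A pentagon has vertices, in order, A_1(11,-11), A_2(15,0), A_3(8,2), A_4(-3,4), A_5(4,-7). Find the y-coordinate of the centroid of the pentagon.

-712/271

Apply the shoelace (surveyor's) formula. First the cross-terms c_i = x_i·y_{i+1} − x_{i+1}·y_i:
  165, 30, 38, 5, 33  ⇒  2A = 271, A = 135.5.
Then Σ (y_i + y_{i+1})·c_i = -2136, so ȳ = -2136 / (6·135.5) = -712/271.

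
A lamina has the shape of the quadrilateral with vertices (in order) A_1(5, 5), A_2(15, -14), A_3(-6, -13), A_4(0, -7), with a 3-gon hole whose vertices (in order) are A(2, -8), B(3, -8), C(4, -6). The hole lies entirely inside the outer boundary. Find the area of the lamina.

Outer boundary:
Σ = (-145) + (-279) + (42) + (35) = -347
Area = |Σ|/2 = 173.5.
Hole:
Apply the surveyor's formula: 2A = Σ (x_i·y_{i+1} − x_{i+1}·y_i), indices taken mod 3.
Σ = (8) + (14) + (-20) = 2
Area = |Σ|/2 = 1.
Net area = 173.5 − 1 = 172.5.

172.5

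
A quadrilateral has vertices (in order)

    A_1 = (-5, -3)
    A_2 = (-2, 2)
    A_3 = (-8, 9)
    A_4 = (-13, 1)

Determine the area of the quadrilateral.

Σ = (-16) + (-2) + (109) + (44) = 135
Area = |Σ|/2 = 67.5.

67.5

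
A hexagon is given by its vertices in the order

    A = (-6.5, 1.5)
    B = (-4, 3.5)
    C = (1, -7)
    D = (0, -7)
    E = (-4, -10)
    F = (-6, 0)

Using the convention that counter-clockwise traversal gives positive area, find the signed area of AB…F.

-48.125

Apply the surveyor's formula: 2A = Σ (x_i·y_{i+1} − x_{i+1}·y_i), indices taken mod 6.
A→B: (-6.5)(3.5) − (-4)(1.5) = -16.75
B→C: (-4)(-7) − (1)(3.5) = 24.5
C→D: (1)(-7) − (0)(-7) = -7
D→E: (0)(-10) − (-4)(-7) = -28
E→F: (-4)(0) − (-6)(-10) = -60
F→A: (-6)(1.5) − (-6.5)(0) = -9
Σ = -96.25
Signed area = Σ/2 = -48.125 (negative ⇒ clockwise traversal).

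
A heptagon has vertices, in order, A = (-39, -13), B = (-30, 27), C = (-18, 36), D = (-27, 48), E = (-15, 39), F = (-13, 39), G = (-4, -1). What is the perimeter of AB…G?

166

|AB| = √((9)² + (40)²) = √1681 = 41
|BC| = √((12)² + (9)²) = √225 = 15
|CD| = √((-9)² + (12)²) = √225 = 15
|DE| = √((12)² + (-9)²) = √225 = 15
|EF| = √((2)² + (0)²) = √4 = 2
|FG| = √((9)² + (-40)²) = √1681 = 41
|GA| = √((-35)² + (-12)²) = √1369 = 37
Perimeter = 41 + 15 + 15 + 15 + 2 + 41 + 37 = 166.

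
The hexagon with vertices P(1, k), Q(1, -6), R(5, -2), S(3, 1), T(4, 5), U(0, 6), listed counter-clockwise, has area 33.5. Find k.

-5

Write out the shoelace sum; only the two edges meeting at P involve k:
2·Area = [(0·k − 1·6) + (1·(-6) − 1·k)] + 74
       = -1·k + 62 = 67
⇒ k = -5.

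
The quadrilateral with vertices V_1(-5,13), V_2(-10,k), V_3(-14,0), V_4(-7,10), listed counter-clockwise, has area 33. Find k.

Write out the shoelace sum; only the two edges meeting at V_2 involve k:
2·Area = [((-5)·k − (-10)·13) + ((-10)·0 − (-14)·k)] + -181
       = 9·k + -51 = 66
⇒ k = 13.

13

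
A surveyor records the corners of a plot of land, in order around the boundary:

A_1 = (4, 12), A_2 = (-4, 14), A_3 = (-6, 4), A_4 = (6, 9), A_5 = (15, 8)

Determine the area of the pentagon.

Apply the shoelace (surveyor's) formula: 2A = Σ (x_i·y_{i+1} − x_{i+1}·y_i), indices taken mod 5.
A_1→A_2: (4)(14) − (-4)(12) = 104
A_2→A_3: (-4)(4) − (-6)(14) = 68
A_3→A_4: (-6)(9) − (6)(4) = -78
A_4→A_5: (6)(8) − (15)(9) = -87
A_5→A_1: (15)(12) − (4)(8) = 148
Σ = 155
Area = |Σ|/2 = 77.5.

77.5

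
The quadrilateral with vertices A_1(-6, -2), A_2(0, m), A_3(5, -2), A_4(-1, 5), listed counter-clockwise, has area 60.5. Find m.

-6

The doubled signed area Σ (x_i y_{i+1} − x_{i+1} y_i) is linear in m.
With m=0 it equals 55; the coefficient of m is -11 (from the two edges through A_2).
So -11·m + 55 = 2·60.5 = 121 ⇒ m = -6.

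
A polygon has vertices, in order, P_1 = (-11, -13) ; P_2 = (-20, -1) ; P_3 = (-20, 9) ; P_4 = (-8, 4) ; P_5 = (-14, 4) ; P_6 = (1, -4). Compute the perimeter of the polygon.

76

|P_1P_2| = √((-9)² + (12)²) = √225 = 15
|P_2P_3| = √((0)² + (10)²) = √100 = 10
|P_3P_4| = √((12)² + (-5)²) = √169 = 13
|P_4P_5| = √((-6)² + (0)²) = √36 = 6
|P_5P_6| = √((15)² + (-8)²) = √289 = 17
|P_6P_1| = √((-12)² + (-9)²) = √225 = 15
Perimeter = 15 + 10 + 13 + 6 + 17 + 15 = 76.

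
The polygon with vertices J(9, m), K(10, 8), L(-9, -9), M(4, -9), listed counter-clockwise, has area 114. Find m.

4

Write out the shoelace sum; only the two edges meeting at J involve m:
2·Area = [(4·m − 9·(-9)) + (9·8 − 10·m)] + 99
       = -6·m + 252 = 228
⇒ m = 4.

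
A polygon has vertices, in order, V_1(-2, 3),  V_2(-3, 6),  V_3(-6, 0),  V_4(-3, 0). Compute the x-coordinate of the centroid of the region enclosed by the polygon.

-11/3

Apply the shoelace formula. First the cross-terms c_i = x_i·y_{i+1} − x_{i+1}·y_i:
  -3, 36, 0, -9  ⇒  2A = 24, A = 12.
Then Σ (x_i + x_{i+1})·c_i = -264, so x̄ = -264 / (6·12) = -11/3.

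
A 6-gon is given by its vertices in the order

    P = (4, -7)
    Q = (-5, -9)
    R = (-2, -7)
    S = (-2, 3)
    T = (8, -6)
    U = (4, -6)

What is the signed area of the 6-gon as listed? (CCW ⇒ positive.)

-57

Σ = (-71) + (17) + (-20) + (-12) + (-24) + (-4) = -114
Signed area = Σ/2 = -57 (negative ⇒ clockwise traversal).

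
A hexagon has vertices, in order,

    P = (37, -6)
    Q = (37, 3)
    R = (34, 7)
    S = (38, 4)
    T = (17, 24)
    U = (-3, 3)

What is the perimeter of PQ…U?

|PQ| = √((0)² + (9)²) = √81 = 9
|QR| = √((-3)² + (4)²) = √25 = 5
|RS| = √((4)² + (-3)²) = √25 = 5
|ST| = √((-21)² + (20)²) = √841 = 29
|TU| = √((-20)² + (-21)²) = √841 = 29
|UP| = √((40)² + (-9)²) = √1681 = 41
Perimeter = 9 + 5 + 5 + 29 + 29 + 41 = 118.

118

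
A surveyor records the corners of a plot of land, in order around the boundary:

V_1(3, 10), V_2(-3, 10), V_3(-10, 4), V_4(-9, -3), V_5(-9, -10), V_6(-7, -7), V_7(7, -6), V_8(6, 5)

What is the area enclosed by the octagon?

238.5

Apply the shoelace formula: 2A = Σ (x_i·y_{i+1} − x_{i+1}·y_i), indices taken mod 8.
Σ = (60) + (88) + (66) + (63) + (-7) + (91) + (71) + (45) = 477
Area = |Σ|/2 = 238.5.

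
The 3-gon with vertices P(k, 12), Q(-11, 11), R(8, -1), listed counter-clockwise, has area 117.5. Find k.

7

Write out the shoelace sum; only the two edges meeting at P involve k:
2·Area = [(8·12 − k·(-1)) + (k·11 − (-11)·12)] + -77
       = 12·k + 151 = 235
⇒ k = 7.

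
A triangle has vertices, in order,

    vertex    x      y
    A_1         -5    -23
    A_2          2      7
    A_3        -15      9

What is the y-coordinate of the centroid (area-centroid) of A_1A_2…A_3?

-7/3

Apply the shoelace formula. First the cross-terms c_i = x_i·y_{i+1} − x_{i+1}·y_i:
  11, 123, 390  ⇒  2A = 524, A = 262.
Then Σ (y_i + y_{i+1})·c_i = -3668, so ȳ = -3668 / (6·262) = -7/3.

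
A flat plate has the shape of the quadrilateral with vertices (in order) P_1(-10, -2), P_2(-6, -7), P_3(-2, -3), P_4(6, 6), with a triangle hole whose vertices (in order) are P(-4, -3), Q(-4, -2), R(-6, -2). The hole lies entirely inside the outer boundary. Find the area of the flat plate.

57

Outer boundary:
Apply Gauss's area formula: 2A = Σ (x_i·y_{i+1} − x_{i+1}·y_i), indices taken mod 4.
Cross-terms: 58, 4, 6, 48  ⇒  Σ = 116
Area = |Σ|/2 = 58.
Hole:
Σ = (-4) + (-4) + (10) = 2
Area = |Σ|/2 = 1.
Net area = 58 − 1 = 57.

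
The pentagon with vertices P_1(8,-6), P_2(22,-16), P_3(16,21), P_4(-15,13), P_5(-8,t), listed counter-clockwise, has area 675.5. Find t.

Write out the shoelace sum; only the two edges meeting at P_5 involve t:
2·Area = [((-15)·t − (-8)·13) + ((-8)·(-6) − 8·t)] + 1245
       = -23·t + 1397 = 1351
⇒ t = 2.

2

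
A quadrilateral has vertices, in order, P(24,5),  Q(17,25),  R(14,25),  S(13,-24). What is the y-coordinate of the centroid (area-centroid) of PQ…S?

Apply the shoelace (surveyor's) formula. First the cross-terms c_i = x_i·y_{i+1} − x_{i+1}·y_i:
  515, 75, -661, 641  ⇒  2A = 570, A = 285.
Then Σ (y_i + y_{i+1})·c_i = 6360, so ȳ = 6360 / (6·285) = 212/57.

212/57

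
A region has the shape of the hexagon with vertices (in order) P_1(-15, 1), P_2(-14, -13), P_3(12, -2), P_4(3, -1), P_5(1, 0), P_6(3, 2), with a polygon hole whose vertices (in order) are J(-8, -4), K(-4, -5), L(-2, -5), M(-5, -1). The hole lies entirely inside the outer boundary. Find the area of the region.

Outer boundary:
Apply the surveyor's formula: 2A = Σ (x_i·y_{i+1} − x_{i+1}·y_i), indices taken mod 6.
Σ = (209) + (184) + (-6) + (1) + (2) + (33) = 423
Area = |Σ|/2 = 211.5.
Hole:
Apply the shoelace (surveyor's) formula: 2A = Σ (x_i·y_{i+1} − x_{i+1}·y_i), indices taken mod 4.
Cross-terms: 24, 10, -23, 12  ⇒  Σ = 23
Area = |Σ|/2 = 11.5.
Net area = 211.5 − 11.5 = 200.

200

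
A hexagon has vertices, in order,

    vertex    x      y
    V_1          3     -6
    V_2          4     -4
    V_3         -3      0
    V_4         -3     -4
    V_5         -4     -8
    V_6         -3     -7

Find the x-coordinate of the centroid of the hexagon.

Apply the shoelace formula. First the cross-terms c_i = x_i·y_{i+1} − x_{i+1}·y_i:
  12, -12, 12, 8, 4, 39  ⇒  2A = 63, A = 31.5.
Then Σ (x_i + x_{i+1})·c_i = -84, so x̄ = -84 / (6·31.5) = -4/9.

-4/9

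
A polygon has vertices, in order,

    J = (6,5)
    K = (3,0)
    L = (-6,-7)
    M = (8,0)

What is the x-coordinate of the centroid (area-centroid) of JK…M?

Apply the shoelace formula. First the cross-terms c_i = x_i·y_{i+1} − x_{i+1}·y_i:
  -15, -21, 56, 40  ⇒  2A = 60, A = 30.
Then Σ (x_i + x_{i+1})·c_i = 600, so x̄ = 600 / (6·30) = 10/3.

10/3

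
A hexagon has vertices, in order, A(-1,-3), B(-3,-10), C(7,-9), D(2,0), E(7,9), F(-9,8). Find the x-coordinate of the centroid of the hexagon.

Apply Gauss's area formula. First the cross-terms c_i = x_i·y_{i+1} − x_{i+1}·y_i:
  1, 97, 18, 18, 137, 35  ⇒  2A = 306, A = 153.
Then Σ (x_i + x_{i+1})·c_i = 84, so x̄ = 84 / (6·153) = 14/153.

14/153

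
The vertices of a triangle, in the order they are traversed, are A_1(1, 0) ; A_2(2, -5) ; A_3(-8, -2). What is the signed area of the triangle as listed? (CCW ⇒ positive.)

-23.5

Apply the surveyor's formula: 2A = Σ (x_i·y_{i+1} − x_{i+1}·y_i), indices taken mod 3.
Cross-terms: -5, -44, 2  ⇒  Σ = -47
Signed area = Σ/2 = -23.5 (negative ⇒ clockwise traversal).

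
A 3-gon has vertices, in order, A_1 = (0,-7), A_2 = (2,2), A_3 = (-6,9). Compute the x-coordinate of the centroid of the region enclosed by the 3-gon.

-4/3

Apply the shoelace (surveyor's) formula. First the cross-terms c_i = x_i·y_{i+1} − x_{i+1}·y_i:
  14, 30, 42  ⇒  2A = 86, A = 43.
Then Σ (x_i + x_{i+1})·c_i = -344, so x̄ = -344 / (6·43) = -4/3.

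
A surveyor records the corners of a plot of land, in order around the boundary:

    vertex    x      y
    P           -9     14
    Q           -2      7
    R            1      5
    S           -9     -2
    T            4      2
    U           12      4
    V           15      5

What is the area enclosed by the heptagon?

114

Apply the shoelace formula: 2A = Σ (x_i·y_{i+1} − x_{i+1}·y_i), indices taken mod 7.
P→Q: (-9)(7) − (-2)(14) = -35
Q→R: (-2)(5) − (1)(7) = -17
R→S: (1)(-2) − (-9)(5) = 43
S→T: (-9)(2) − (4)(-2) = -10
T→U: (4)(4) − (12)(2) = -8
U→V: (12)(5) − (15)(4) = 0
V→P: (15)(14) − (-9)(5) = 255
Σ = 228
Area = |Σ|/2 = 114.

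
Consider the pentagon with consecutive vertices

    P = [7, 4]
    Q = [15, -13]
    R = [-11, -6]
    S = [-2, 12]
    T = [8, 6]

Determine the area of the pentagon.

323

Apply Gauss's area formula: 2A = Σ (x_i·y_{i+1} − x_{i+1}·y_i), indices taken mod 5.
P→Q: (7)(-13) − (15)(4) = -151
Q→R: (15)(-6) − (-11)(-13) = -233
R→S: (-11)(12) − (-2)(-6) = -144
S→T: (-2)(6) − (8)(12) = -108
T→P: (8)(4) − (7)(6) = -10
Σ = -646
Area = |Σ|/2 = 323.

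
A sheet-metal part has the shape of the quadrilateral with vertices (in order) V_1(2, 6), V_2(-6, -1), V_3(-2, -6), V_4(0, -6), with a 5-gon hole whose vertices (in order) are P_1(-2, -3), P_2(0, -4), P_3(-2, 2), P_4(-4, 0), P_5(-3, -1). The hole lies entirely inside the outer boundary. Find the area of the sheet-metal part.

36.5

Outer boundary:
Cross-terms: 34, 34, 12, 12  ⇒  Σ = 92
Area = |Σ|/2 = 46.
Hole:
Cross-terms: 8, -8, 8, 4, 7  ⇒  Σ = 19
Area = |Σ|/2 = 9.5.
Net area = 46 − 9.5 = 36.5.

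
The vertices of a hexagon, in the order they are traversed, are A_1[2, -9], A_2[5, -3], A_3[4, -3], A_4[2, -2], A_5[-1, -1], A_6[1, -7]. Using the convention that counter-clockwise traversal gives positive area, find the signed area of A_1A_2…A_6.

A_1→A_2: (2)(-3) − (5)(-9) = 39
A_2→A_3: (5)(-3) − (4)(-3) = -3
A_3→A_4: (4)(-2) − (2)(-3) = -2
A_4→A_5: (2)(-1) − (-1)(-2) = -4
A_5→A_6: (-1)(-7) − (1)(-1) = 8
A_6→A_1: (1)(-9) − (2)(-7) = 5
Σ = 43
Signed area = Σ/2 = 21.5 (positive ⇒ counter-clockwise traversal).

21.5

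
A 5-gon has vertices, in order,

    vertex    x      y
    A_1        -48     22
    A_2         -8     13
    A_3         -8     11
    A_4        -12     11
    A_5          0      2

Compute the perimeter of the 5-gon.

114

|A_1A_2| = √((40)² + (-9)²) = √1681 = 41
|A_2A_3| = √((0)² + (-2)²) = √4 = 2
|A_3A_4| = √((-4)² + (0)²) = √16 = 4
|A_4A_5| = √((12)² + (-9)²) = √225 = 15
|A_5A_1| = √((-48)² + (20)²) = √2704 = 52
Perimeter = 41 + 2 + 4 + 15 + 52 = 114.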